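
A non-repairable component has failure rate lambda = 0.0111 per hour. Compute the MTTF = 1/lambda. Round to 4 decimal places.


lambda = 0.0111
MTTF = 1 / 0.0111
MTTF = 90.0901

90.0901


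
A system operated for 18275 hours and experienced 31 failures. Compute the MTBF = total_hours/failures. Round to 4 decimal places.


total_hours = 18275
failures = 31
MTBF = 18275 / 31
MTBF = 589.5161

589.5161


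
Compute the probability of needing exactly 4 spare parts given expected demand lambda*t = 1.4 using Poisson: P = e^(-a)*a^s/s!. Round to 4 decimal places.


a = 1.4, s = 4
e^(-a) = e^(-1.4) = 0.2466
a^s = 1.4^4 = 3.8416
s! = 24
P = 0.2466 * 3.8416 / 24
P = 0.0395

0.0395


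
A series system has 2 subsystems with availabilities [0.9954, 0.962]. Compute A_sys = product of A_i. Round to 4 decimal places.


Subsystems: [0.9954, 0.962]
After subsystem 1 (A=0.9954): product = 0.9954
After subsystem 2 (A=0.962): product = 0.9576
A_sys = 0.9576

0.9576


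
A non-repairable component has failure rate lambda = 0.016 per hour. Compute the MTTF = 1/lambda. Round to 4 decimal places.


lambda = 0.016
MTTF = 1 / 0.016
MTTF = 62.5

62.5


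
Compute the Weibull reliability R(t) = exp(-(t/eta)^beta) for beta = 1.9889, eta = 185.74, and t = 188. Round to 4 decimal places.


beta = 1.9889, eta = 185.74, t = 188
t/eta = 188 / 185.74 = 1.0122
(t/eta)^beta = 1.0122^1.9889 = 1.0243
R(t) = exp(-1.0243)
R(t) = 0.359

0.359


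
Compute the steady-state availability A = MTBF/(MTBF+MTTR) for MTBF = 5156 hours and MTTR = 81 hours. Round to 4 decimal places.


MTBF = 5156
MTTR = 81
MTBF + MTTR = 5237
A = 5156 / 5237
A = 0.9845

0.9845


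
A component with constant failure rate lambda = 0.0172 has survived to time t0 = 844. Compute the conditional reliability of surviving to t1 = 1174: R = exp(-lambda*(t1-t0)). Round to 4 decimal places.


lambda = 0.0172
t0 = 844, t1 = 1174
t1 - t0 = 330
lambda * (t1-t0) = 0.0172 * 330 = 5.676
R = exp(-5.676)
R = 0.0034

0.0034


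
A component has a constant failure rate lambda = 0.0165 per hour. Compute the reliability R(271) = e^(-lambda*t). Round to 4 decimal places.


lambda = 0.0165
t = 271
lambda * t = 4.4715
R(t) = e^(-4.4715)
R(t) = 0.0114

0.0114


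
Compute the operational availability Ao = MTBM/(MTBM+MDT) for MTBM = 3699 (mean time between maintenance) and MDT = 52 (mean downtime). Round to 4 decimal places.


MTBM = 3699
MDT = 52
MTBM + MDT = 3751
Ao = 3699 / 3751
Ao = 0.9861

0.9861


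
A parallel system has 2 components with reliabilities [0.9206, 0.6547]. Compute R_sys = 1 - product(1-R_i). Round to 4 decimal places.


Components: [0.9206, 0.6547]
(1 - 0.9206) = 0.0794, running product = 0.0794
(1 - 0.6547) = 0.3453, running product = 0.0274
Product of (1-R_i) = 0.0274
R_sys = 1 - 0.0274 = 0.9726

0.9726


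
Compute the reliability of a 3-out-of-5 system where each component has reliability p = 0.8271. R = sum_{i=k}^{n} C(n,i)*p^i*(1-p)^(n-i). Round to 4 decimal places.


k = 3, n = 5, p = 0.8271
i=3: C(5,3)=10 * 0.8271^3 * 0.1729^2 = 0.1691
i=4: C(5,4)=5 * 0.8271^4 * 0.1729^1 = 0.4046
i=5: C(5,5)=1 * 0.8271^5 * 0.1729^0 = 0.3871
R = sum of terms = 0.9608

0.9608


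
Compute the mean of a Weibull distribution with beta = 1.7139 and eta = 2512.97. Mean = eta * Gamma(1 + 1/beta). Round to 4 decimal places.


beta = 1.7139, eta = 2512.97
1/beta = 0.5835
1 + 1/beta = 1.5835
Gamma(1.5835) = 0.8918
Mean = 2512.97 * 0.8918
Mean = 2240.9664

2240.9664


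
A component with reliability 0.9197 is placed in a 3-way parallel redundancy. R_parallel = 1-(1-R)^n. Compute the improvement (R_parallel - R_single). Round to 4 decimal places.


R_single = 0.9197, n = 3
1 - R_single = 0.0803
(1 - R_single)^n = 0.0803^3 = 0.0005
R_parallel = 1 - 0.0005 = 0.9995
Improvement = 0.9995 - 0.9197
Improvement = 0.0798

0.0798


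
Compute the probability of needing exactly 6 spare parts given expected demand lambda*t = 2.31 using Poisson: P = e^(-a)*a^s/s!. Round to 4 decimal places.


a = 2.31, s = 6
e^(-a) = e^(-2.31) = 0.0993
a^s = 2.31^6 = 151.9399
s! = 720
P = 0.0993 * 151.9399 / 720
P = 0.0209

0.0209


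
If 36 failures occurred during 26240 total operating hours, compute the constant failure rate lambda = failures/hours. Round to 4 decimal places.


failures = 36
total_hours = 26240
lambda = 36 / 26240
lambda = 0.0014

0.0014


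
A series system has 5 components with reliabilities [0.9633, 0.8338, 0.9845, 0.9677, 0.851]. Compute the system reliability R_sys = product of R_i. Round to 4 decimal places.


Components: [0.9633, 0.8338, 0.9845, 0.9677, 0.851]
After component 1 (R=0.9633): product = 0.9633
After component 2 (R=0.8338): product = 0.8032
After component 3 (R=0.9845): product = 0.7907
After component 4 (R=0.9677): product = 0.7652
After component 5 (R=0.851): product = 0.6512
R_sys = 0.6512

0.6512


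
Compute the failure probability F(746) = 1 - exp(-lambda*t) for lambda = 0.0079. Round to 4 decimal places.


lambda = 0.0079, t = 746
lambda * t = 5.8934
exp(-5.8934) = 0.0028
F(t) = 1 - 0.0028
F(t) = 0.9972

0.9972


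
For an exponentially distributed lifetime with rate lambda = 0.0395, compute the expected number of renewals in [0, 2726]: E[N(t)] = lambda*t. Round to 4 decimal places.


lambda = 0.0395
t = 2726
E[N(t)] = lambda * t
E[N(t)] = 0.0395 * 2726
E[N(t)] = 107.677

107.677


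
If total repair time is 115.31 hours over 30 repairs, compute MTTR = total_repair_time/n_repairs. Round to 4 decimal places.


total_repair_time = 115.31
n_repairs = 30
MTTR = 115.31 / 30
MTTR = 3.8437

3.8437


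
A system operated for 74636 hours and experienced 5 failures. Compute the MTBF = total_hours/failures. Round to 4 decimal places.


total_hours = 74636
failures = 5
MTBF = 74636 / 5
MTBF = 14927.2

14927.2


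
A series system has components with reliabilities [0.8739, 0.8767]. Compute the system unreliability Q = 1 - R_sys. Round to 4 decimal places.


Components: [0.8739, 0.8767]
After component 1: product = 0.8739
After component 2: product = 0.7661
R_sys = 0.7661
Q = 1 - 0.7661 = 0.2339

0.2339


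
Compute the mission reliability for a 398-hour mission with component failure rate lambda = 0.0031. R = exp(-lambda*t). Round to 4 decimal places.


lambda = 0.0031
mission_time = 398
lambda * t = 0.0031 * 398 = 1.2338
R = exp(-1.2338)
R = 0.2912

0.2912


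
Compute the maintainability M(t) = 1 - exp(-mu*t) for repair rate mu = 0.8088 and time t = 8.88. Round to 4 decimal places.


mu = 0.8088, t = 8.88
mu * t = 0.8088 * 8.88 = 7.1821
exp(-7.1821) = 0.0008
M(t) = 1 - 0.0008
M(t) = 0.9992

0.9992


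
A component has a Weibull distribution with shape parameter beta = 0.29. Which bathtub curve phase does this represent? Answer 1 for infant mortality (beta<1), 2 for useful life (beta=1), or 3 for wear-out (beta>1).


beta = 0.29
Compare beta to 1:
beta < 1 => infant mortality (phase 1)
beta = 1 => useful life (phase 2)
beta > 1 => wear-out (phase 3)
Since beta = 0.29, this is infant mortality (decreasing failure rate)
Phase = 1

1


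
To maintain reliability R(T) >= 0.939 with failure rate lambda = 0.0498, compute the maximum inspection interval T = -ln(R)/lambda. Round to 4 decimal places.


R_target = 0.939
lambda = 0.0498
-ln(0.939) = 0.0629
T = 0.0629 / 0.0498
T = 1.2639

1.2639


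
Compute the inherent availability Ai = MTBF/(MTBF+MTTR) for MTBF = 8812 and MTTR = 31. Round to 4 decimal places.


MTBF = 8812
MTTR = 31
MTBF + MTTR = 8843
Ai = 8812 / 8843
Ai = 0.9965

0.9965


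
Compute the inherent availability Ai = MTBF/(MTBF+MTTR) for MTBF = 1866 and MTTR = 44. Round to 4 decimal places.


MTBF = 1866
MTTR = 44
MTBF + MTTR = 1910
Ai = 1866 / 1910
Ai = 0.977

0.977


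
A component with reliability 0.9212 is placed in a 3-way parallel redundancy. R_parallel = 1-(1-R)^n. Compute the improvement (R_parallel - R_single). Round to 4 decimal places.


R_single = 0.9212, n = 3
1 - R_single = 0.0788
(1 - R_single)^n = 0.0788^3 = 0.0005
R_parallel = 1 - 0.0005 = 0.9995
Improvement = 0.9995 - 0.9212
Improvement = 0.0783

0.0783


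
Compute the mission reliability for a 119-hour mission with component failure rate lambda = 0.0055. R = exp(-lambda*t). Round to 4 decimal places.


lambda = 0.0055
mission_time = 119
lambda * t = 0.0055 * 119 = 0.6545
R = exp(-0.6545)
R = 0.5197

0.5197


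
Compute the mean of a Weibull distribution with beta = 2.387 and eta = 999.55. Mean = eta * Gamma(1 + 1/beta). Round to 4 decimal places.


beta = 2.387, eta = 999.55
1/beta = 0.4189
1 + 1/beta = 1.4189
Gamma(1.4189) = 0.8864
Mean = 999.55 * 0.8864
Mean = 885.9962

885.9962


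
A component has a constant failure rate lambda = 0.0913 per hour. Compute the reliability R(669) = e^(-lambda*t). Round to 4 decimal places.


lambda = 0.0913
t = 669
lambda * t = 61.0797
R(t) = e^(-61.0797)
R(t) = 0.0

0.0


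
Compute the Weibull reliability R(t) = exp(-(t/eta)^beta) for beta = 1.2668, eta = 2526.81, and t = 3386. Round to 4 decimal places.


beta = 1.2668, eta = 2526.81, t = 3386
t/eta = 3386 / 2526.81 = 1.34
(t/eta)^beta = 1.34^1.2668 = 1.4489
R(t) = exp(-1.4489)
R(t) = 0.2348

0.2348


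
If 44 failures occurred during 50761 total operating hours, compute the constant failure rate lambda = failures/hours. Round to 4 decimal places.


failures = 44
total_hours = 50761
lambda = 44 / 50761
lambda = 0.0009

0.0009


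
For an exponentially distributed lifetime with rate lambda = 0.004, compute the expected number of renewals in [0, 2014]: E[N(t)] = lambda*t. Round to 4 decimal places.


lambda = 0.004
t = 2014
E[N(t)] = lambda * t
E[N(t)] = 0.004 * 2014
E[N(t)] = 8.056

8.056


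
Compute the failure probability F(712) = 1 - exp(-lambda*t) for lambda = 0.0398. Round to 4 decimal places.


lambda = 0.0398, t = 712
lambda * t = 28.3376
exp(-28.3376) = 0.0
F(t) = 1 - 0.0
F(t) = 1.0

1.0


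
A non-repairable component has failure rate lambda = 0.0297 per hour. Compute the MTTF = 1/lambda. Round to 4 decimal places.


lambda = 0.0297
MTTF = 1 / 0.0297
MTTF = 33.67

33.67


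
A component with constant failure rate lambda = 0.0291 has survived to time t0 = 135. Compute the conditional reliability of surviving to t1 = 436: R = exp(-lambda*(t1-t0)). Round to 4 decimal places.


lambda = 0.0291
t0 = 135, t1 = 436
t1 - t0 = 301
lambda * (t1-t0) = 0.0291 * 301 = 8.7591
R = exp(-8.7591)
R = 0.0002

0.0002


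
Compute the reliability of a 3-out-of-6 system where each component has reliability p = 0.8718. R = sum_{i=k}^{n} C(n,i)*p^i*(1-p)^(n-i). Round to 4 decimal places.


k = 3, n = 6, p = 0.8718
i=3: C(6,3)=20 * 0.8718^3 * 0.1282^3 = 0.0279
i=4: C(6,4)=15 * 0.8718^4 * 0.1282^2 = 0.1424
i=5: C(6,5)=6 * 0.8718^5 * 0.1282^1 = 0.3874
i=6: C(6,6)=1 * 0.8718^6 * 0.1282^0 = 0.439
R = sum of terms = 0.9967

0.9967


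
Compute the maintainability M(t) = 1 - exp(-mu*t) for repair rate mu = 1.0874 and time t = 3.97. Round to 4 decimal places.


mu = 1.0874, t = 3.97
mu * t = 1.0874 * 3.97 = 4.317
exp(-4.317) = 0.0133
M(t) = 1 - 0.0133
M(t) = 0.9867

0.9867


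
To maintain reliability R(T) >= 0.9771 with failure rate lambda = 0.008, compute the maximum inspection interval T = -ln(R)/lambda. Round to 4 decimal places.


R_target = 0.9771
lambda = 0.008
-ln(0.9771) = 0.0232
T = 0.0232 / 0.008
T = 2.8958

2.8958


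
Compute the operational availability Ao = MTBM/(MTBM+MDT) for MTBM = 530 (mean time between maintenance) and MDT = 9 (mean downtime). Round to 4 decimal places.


MTBM = 530
MDT = 9
MTBM + MDT = 539
Ao = 530 / 539
Ao = 0.9833

0.9833


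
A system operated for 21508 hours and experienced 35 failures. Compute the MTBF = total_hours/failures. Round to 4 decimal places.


total_hours = 21508
failures = 35
MTBF = 21508 / 35
MTBF = 614.5143

614.5143


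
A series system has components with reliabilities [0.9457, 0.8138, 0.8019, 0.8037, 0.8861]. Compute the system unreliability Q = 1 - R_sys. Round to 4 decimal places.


Components: [0.9457, 0.8138, 0.8019, 0.8037, 0.8861]
After component 1: product = 0.9457
After component 2: product = 0.7696
After component 3: product = 0.6172
After component 4: product = 0.496
After component 5: product = 0.4395
R_sys = 0.4395
Q = 1 - 0.4395 = 0.5605

0.5605


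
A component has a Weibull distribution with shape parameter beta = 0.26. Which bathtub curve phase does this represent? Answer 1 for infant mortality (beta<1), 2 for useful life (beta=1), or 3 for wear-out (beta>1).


beta = 0.26
Compare beta to 1:
beta < 1 => infant mortality (phase 1)
beta = 1 => useful life (phase 2)
beta > 1 => wear-out (phase 3)
Since beta = 0.26, this is infant mortality (decreasing failure rate)
Phase = 1

1


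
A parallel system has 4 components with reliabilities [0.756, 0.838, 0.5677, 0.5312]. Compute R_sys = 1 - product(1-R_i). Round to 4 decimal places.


Components: [0.756, 0.838, 0.5677, 0.5312]
(1 - 0.756) = 0.244, running product = 0.244
(1 - 0.838) = 0.162, running product = 0.0395
(1 - 0.5677) = 0.4323, running product = 0.0171
(1 - 0.5312) = 0.4688, running product = 0.008
Product of (1-R_i) = 0.008
R_sys = 1 - 0.008 = 0.992

0.992


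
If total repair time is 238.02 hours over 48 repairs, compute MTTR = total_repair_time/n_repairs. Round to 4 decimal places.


total_repair_time = 238.02
n_repairs = 48
MTTR = 238.02 / 48
MTTR = 4.9588

4.9588


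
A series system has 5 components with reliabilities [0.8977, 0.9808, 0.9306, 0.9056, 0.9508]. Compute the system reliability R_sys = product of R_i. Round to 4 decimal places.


Components: [0.8977, 0.9808, 0.9306, 0.9056, 0.9508]
After component 1 (R=0.8977): product = 0.8977
After component 2 (R=0.9808): product = 0.8805
After component 3 (R=0.9306): product = 0.8194
After component 4 (R=0.9056): product = 0.742
After component 5 (R=0.9508): product = 0.7055
R_sys = 0.7055

0.7055


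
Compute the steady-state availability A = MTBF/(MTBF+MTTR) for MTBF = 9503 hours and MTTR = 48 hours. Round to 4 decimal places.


MTBF = 9503
MTTR = 48
MTBF + MTTR = 9551
A = 9503 / 9551
A = 0.995

0.995


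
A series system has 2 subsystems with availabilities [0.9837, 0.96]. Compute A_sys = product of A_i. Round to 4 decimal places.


Subsystems: [0.9837, 0.96]
After subsystem 1 (A=0.9837): product = 0.9837
After subsystem 2 (A=0.96): product = 0.9444
A_sys = 0.9444

0.9444


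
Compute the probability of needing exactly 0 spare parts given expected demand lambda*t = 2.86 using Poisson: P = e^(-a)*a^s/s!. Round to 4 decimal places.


a = 2.86, s = 0
e^(-a) = e^(-2.86) = 0.0573
a^s = 2.86^0 = 1.0
s! = 1
P = 0.0573 * 1.0 / 1
P = 0.0573

0.0573


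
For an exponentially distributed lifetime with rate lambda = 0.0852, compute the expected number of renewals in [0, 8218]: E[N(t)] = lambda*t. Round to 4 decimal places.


lambda = 0.0852
t = 8218
E[N(t)] = lambda * t
E[N(t)] = 0.0852 * 8218
E[N(t)] = 700.1736

700.1736


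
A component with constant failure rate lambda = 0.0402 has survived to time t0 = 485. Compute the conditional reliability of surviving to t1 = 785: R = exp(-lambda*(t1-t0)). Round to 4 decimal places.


lambda = 0.0402
t0 = 485, t1 = 785
t1 - t0 = 300
lambda * (t1-t0) = 0.0402 * 300 = 12.06
R = exp(-12.06)
R = 0.0

0.0


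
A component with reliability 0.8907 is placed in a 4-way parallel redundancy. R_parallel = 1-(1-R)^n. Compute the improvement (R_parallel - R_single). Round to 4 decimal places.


R_single = 0.8907, n = 4
1 - R_single = 0.1093
(1 - R_single)^n = 0.1093^4 = 0.0001
R_parallel = 1 - 0.0001 = 0.9999
Improvement = 0.9999 - 0.8907
Improvement = 0.1092

0.1092


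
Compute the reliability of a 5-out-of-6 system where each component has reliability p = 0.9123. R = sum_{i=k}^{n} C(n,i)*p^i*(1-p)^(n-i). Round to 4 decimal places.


k = 5, n = 6, p = 0.9123
i=5: C(6,5)=6 * 0.9123^5 * 0.0877^1 = 0.3325
i=6: C(6,6)=1 * 0.9123^6 * 0.0877^0 = 0.5765
R = sum of terms = 0.9091

0.9091


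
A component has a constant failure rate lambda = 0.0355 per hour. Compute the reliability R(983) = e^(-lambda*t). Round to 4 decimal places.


lambda = 0.0355
t = 983
lambda * t = 34.8965
R(t) = e^(-34.8965)
R(t) = 0.0

0.0


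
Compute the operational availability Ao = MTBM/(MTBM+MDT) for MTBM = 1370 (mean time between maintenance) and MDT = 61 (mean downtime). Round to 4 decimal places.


MTBM = 1370
MDT = 61
MTBM + MDT = 1431
Ao = 1370 / 1431
Ao = 0.9574

0.9574


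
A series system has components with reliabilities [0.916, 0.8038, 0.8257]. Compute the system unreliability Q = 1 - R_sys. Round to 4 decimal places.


Components: [0.916, 0.8038, 0.8257]
After component 1: product = 0.916
After component 2: product = 0.7363
After component 3: product = 0.6079
R_sys = 0.6079
Q = 1 - 0.6079 = 0.3921

0.3921


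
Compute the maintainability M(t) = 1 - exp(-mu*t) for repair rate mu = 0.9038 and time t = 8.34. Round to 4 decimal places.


mu = 0.9038, t = 8.34
mu * t = 0.9038 * 8.34 = 7.5377
exp(-7.5377) = 0.0005
M(t) = 1 - 0.0005
M(t) = 0.9995

0.9995


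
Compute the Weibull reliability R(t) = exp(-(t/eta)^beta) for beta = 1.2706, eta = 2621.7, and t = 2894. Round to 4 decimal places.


beta = 1.2706, eta = 2621.7, t = 2894
t/eta = 2894 / 2621.7 = 1.1039
(t/eta)^beta = 1.1039^1.2706 = 1.1338
R(t) = exp(-1.1338)
R(t) = 0.3218

0.3218


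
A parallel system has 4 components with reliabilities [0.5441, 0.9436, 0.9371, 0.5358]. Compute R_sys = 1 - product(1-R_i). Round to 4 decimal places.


Components: [0.5441, 0.9436, 0.9371, 0.5358]
(1 - 0.5441) = 0.4559, running product = 0.4559
(1 - 0.9436) = 0.0564, running product = 0.0257
(1 - 0.9371) = 0.0629, running product = 0.0016
(1 - 0.5358) = 0.4642, running product = 0.0008
Product of (1-R_i) = 0.0008
R_sys = 1 - 0.0008 = 0.9992

0.9992


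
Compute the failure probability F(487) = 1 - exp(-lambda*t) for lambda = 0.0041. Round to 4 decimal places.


lambda = 0.0041, t = 487
lambda * t = 1.9967
exp(-1.9967) = 0.1358
F(t) = 1 - 0.1358
F(t) = 0.8642

0.8642


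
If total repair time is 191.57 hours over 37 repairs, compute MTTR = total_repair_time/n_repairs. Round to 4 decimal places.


total_repair_time = 191.57
n_repairs = 37
MTTR = 191.57 / 37
MTTR = 5.1776

5.1776


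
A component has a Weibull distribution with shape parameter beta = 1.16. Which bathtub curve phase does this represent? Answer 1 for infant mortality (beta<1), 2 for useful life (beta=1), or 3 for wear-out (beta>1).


beta = 1.16
Compare beta to 1:
beta < 1 => infant mortality (phase 1)
beta = 1 => useful life (phase 2)
beta > 1 => wear-out (phase 3)
Since beta = 1.16, this is wear-out (increasing failure rate)
Phase = 3

3


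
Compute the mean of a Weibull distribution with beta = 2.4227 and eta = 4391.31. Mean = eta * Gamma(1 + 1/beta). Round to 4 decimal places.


beta = 2.4227, eta = 4391.31
1/beta = 0.4128
1 + 1/beta = 1.4128
Gamma(1.4128) = 0.8866
Mean = 4391.31 * 0.8866
Mean = 3893.523

3893.523


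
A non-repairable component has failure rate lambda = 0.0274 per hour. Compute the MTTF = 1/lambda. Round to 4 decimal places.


lambda = 0.0274
MTTF = 1 / 0.0274
MTTF = 36.4964

36.4964


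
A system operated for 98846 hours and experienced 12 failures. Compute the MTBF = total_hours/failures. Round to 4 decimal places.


total_hours = 98846
failures = 12
MTBF = 98846 / 12
MTBF = 8237.1667

8237.1667


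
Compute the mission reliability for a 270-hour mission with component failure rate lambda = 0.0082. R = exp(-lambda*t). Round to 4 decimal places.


lambda = 0.0082
mission_time = 270
lambda * t = 0.0082 * 270 = 2.214
R = exp(-2.214)
R = 0.1093

0.1093


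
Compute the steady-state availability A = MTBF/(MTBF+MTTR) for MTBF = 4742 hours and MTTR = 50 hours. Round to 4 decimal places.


MTBF = 4742
MTTR = 50
MTBF + MTTR = 4792
A = 4742 / 4792
A = 0.9896

0.9896


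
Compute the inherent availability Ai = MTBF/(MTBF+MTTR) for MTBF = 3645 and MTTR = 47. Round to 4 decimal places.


MTBF = 3645
MTTR = 47
MTBF + MTTR = 3692
Ai = 3645 / 3692
Ai = 0.9873

0.9873


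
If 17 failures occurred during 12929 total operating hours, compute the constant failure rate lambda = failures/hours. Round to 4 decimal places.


failures = 17
total_hours = 12929
lambda = 17 / 12929
lambda = 0.0013

0.0013


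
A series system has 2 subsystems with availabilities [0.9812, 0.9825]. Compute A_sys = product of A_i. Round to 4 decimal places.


Subsystems: [0.9812, 0.9825]
After subsystem 1 (A=0.9812): product = 0.9812
After subsystem 2 (A=0.9825): product = 0.964
A_sys = 0.964

0.964


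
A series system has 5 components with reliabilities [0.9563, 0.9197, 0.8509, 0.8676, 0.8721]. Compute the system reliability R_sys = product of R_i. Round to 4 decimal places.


Components: [0.9563, 0.9197, 0.8509, 0.8676, 0.8721]
After component 1 (R=0.9563): product = 0.9563
After component 2 (R=0.9197): product = 0.8795
After component 3 (R=0.8509): product = 0.7484
After component 4 (R=0.8676): product = 0.6493
After component 5 (R=0.8721): product = 0.5662
R_sys = 0.5662

0.5662


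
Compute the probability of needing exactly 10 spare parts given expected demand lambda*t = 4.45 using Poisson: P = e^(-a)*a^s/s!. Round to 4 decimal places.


a = 4.45, s = 10
e^(-a) = e^(-4.45) = 0.0117
a^s = 4.45^10 = 3045089.8369
s! = 3628800
P = 0.0117 * 3045089.8369 / 3628800
P = 0.0098

0.0098


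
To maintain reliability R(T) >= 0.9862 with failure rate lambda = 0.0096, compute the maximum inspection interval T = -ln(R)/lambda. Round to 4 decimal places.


R_target = 0.9862
lambda = 0.0096
-ln(0.9862) = 0.0139
T = 0.0139 / 0.0096
T = 1.4475

1.4475


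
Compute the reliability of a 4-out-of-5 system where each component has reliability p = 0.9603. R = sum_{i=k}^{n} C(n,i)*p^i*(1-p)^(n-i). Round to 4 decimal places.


k = 4, n = 5, p = 0.9603
i=4: C(5,4)=5 * 0.9603^4 * 0.0397^1 = 0.1688
i=5: C(5,5)=1 * 0.9603^5 * 0.0397^0 = 0.8166
R = sum of terms = 0.9855

0.9855


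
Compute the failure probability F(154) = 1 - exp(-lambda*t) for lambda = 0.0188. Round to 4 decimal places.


lambda = 0.0188, t = 154
lambda * t = 2.8952
exp(-2.8952) = 0.0553
F(t) = 1 - 0.0553
F(t) = 0.9447

0.9447


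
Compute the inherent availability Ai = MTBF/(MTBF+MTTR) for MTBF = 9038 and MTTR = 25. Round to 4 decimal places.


MTBF = 9038
MTTR = 25
MTBF + MTTR = 9063
Ai = 9038 / 9063
Ai = 0.9972

0.9972


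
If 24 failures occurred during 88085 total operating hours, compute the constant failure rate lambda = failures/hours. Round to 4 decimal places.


failures = 24
total_hours = 88085
lambda = 24 / 88085
lambda = 0.0003

0.0003


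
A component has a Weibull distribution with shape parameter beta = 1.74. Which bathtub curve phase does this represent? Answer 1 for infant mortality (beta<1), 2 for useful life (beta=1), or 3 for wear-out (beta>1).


beta = 1.74
Compare beta to 1:
beta < 1 => infant mortality (phase 1)
beta = 1 => useful life (phase 2)
beta > 1 => wear-out (phase 3)
Since beta = 1.74, this is wear-out (increasing failure rate)
Phase = 3

3


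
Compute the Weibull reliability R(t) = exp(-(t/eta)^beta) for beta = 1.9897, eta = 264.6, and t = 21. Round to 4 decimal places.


beta = 1.9897, eta = 264.6, t = 21
t/eta = 21 / 264.6 = 0.0794
(t/eta)^beta = 0.0794^1.9897 = 0.0065
R(t) = exp(-0.0065)
R(t) = 0.9936

0.9936


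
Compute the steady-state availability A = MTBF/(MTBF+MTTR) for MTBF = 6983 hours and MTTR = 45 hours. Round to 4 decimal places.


MTBF = 6983
MTTR = 45
MTBF + MTTR = 7028
A = 6983 / 7028
A = 0.9936

0.9936


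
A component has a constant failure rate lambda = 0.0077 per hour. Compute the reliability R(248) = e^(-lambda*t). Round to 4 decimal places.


lambda = 0.0077
t = 248
lambda * t = 1.9096
R(t) = e^(-1.9096)
R(t) = 0.1481

0.1481


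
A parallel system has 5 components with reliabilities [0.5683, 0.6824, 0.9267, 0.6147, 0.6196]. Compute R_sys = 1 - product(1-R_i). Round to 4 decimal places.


Components: [0.5683, 0.6824, 0.9267, 0.6147, 0.6196]
(1 - 0.5683) = 0.4317, running product = 0.4317
(1 - 0.6824) = 0.3176, running product = 0.1371
(1 - 0.9267) = 0.0733, running product = 0.0101
(1 - 0.6147) = 0.3853, running product = 0.0039
(1 - 0.6196) = 0.3804, running product = 0.0015
Product of (1-R_i) = 0.0015
R_sys = 1 - 0.0015 = 0.9985

0.9985


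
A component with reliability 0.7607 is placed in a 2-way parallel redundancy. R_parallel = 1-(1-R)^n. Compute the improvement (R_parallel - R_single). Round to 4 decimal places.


R_single = 0.7607, n = 2
1 - R_single = 0.2393
(1 - R_single)^n = 0.2393^2 = 0.0573
R_parallel = 1 - 0.0573 = 0.9427
Improvement = 0.9427 - 0.7607
Improvement = 0.182

0.182


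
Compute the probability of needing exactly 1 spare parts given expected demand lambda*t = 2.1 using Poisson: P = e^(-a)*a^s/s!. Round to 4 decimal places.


a = 2.1, s = 1
e^(-a) = e^(-2.1) = 0.1225
a^s = 2.1^1 = 2.1
s! = 1
P = 0.1225 * 2.1 / 1
P = 0.2572

0.2572


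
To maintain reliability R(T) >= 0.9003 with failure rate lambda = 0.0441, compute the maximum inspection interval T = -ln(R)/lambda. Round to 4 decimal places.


R_target = 0.9003
lambda = 0.0441
-ln(0.9003) = 0.105
T = 0.105 / 0.0441
T = 2.3816

2.3816


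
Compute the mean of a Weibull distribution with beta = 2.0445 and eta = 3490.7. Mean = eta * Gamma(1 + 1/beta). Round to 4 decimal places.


beta = 2.0445, eta = 3490.7
1/beta = 0.4891
1 + 1/beta = 1.4891
Gamma(1.4891) = 0.8859
Mean = 3490.7 * 0.8859
Mean = 3092.4958

3092.4958


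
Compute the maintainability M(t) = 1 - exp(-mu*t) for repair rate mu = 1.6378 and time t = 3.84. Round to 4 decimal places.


mu = 1.6378, t = 3.84
mu * t = 1.6378 * 3.84 = 6.2892
exp(-6.2892) = 0.0019
M(t) = 1 - 0.0019
M(t) = 0.9981

0.9981


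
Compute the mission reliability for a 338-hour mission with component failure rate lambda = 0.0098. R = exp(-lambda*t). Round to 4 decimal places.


lambda = 0.0098
mission_time = 338
lambda * t = 0.0098 * 338 = 3.3124
R = exp(-3.3124)
R = 0.0364

0.0364


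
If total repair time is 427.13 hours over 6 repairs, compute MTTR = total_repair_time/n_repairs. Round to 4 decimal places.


total_repair_time = 427.13
n_repairs = 6
MTTR = 427.13 / 6
MTTR = 71.1883

71.1883


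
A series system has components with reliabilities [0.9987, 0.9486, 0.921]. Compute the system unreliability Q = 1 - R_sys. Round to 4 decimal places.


Components: [0.9987, 0.9486, 0.921]
After component 1: product = 0.9987
After component 2: product = 0.9474
After component 3: product = 0.8725
R_sys = 0.8725
Q = 1 - 0.8725 = 0.1275

0.1275


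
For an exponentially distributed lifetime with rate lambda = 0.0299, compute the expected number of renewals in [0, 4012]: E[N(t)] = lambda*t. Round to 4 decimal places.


lambda = 0.0299
t = 4012
E[N(t)] = lambda * t
E[N(t)] = 0.0299 * 4012
E[N(t)] = 119.9588

119.9588


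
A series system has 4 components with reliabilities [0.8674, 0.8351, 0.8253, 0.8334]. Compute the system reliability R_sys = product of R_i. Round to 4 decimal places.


Components: [0.8674, 0.8351, 0.8253, 0.8334]
After component 1 (R=0.8674): product = 0.8674
After component 2 (R=0.8351): product = 0.7244
After component 3 (R=0.8253): product = 0.5978
After component 4 (R=0.8334): product = 0.4982
R_sys = 0.4982

0.4982


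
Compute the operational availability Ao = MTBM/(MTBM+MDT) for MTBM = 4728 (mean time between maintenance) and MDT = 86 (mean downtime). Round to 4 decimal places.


MTBM = 4728
MDT = 86
MTBM + MDT = 4814
Ao = 4728 / 4814
Ao = 0.9821

0.9821


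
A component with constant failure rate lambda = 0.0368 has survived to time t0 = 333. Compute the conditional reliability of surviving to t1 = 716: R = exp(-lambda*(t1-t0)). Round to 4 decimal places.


lambda = 0.0368
t0 = 333, t1 = 716
t1 - t0 = 383
lambda * (t1-t0) = 0.0368 * 383 = 14.0944
R = exp(-14.0944)
R = 0.0

0.0


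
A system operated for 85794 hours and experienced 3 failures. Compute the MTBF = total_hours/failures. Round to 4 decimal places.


total_hours = 85794
failures = 3
MTBF = 85794 / 3
MTBF = 28598.0

28598.0


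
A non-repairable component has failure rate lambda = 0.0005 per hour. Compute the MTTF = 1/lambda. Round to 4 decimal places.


lambda = 0.0005
MTTF = 1 / 0.0005
MTTF = 2000.0

2000.0


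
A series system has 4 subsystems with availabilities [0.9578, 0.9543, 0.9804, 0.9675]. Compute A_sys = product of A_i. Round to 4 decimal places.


Subsystems: [0.9578, 0.9543, 0.9804, 0.9675]
After subsystem 1 (A=0.9578): product = 0.9578
After subsystem 2 (A=0.9543): product = 0.914
After subsystem 3 (A=0.9804): product = 0.8961
After subsystem 4 (A=0.9675): product = 0.867
A_sys = 0.867

0.867


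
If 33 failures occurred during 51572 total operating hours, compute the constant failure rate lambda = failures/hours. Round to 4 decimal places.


failures = 33
total_hours = 51572
lambda = 33 / 51572
lambda = 0.0006

0.0006


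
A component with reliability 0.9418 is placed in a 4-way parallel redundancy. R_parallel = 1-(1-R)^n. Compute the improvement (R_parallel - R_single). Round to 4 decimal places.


R_single = 0.9418, n = 4
1 - R_single = 0.0582
(1 - R_single)^n = 0.0582^4 = 0.0
R_parallel = 1 - 0.0 = 1.0
Improvement = 1.0 - 0.9418
Improvement = 0.0582

0.0582


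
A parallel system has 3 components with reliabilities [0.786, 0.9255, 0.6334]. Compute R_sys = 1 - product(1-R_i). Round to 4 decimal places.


Components: [0.786, 0.9255, 0.6334]
(1 - 0.786) = 0.214, running product = 0.214
(1 - 0.9255) = 0.0745, running product = 0.0159
(1 - 0.6334) = 0.3666, running product = 0.0058
Product of (1-R_i) = 0.0058
R_sys = 1 - 0.0058 = 0.9942

0.9942


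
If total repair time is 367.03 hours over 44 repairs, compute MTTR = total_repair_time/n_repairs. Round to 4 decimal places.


total_repair_time = 367.03
n_repairs = 44
MTTR = 367.03 / 44
MTTR = 8.3416

8.3416


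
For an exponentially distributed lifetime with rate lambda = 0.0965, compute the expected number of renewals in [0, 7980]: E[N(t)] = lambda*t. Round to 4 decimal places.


lambda = 0.0965
t = 7980
E[N(t)] = lambda * t
E[N(t)] = 0.0965 * 7980
E[N(t)] = 770.07

770.07


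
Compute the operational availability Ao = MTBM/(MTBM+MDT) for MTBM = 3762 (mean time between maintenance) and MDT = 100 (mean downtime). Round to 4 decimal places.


MTBM = 3762
MDT = 100
MTBM + MDT = 3862
Ao = 3762 / 3862
Ao = 0.9741

0.9741


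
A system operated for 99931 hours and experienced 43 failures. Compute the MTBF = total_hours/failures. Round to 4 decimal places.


total_hours = 99931
failures = 43
MTBF = 99931 / 43
MTBF = 2323.9767

2323.9767


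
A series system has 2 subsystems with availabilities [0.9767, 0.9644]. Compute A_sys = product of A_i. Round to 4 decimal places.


Subsystems: [0.9767, 0.9644]
After subsystem 1 (A=0.9767): product = 0.9767
After subsystem 2 (A=0.9644): product = 0.9419
A_sys = 0.9419

0.9419


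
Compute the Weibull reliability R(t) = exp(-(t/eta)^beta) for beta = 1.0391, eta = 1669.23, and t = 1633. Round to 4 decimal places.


beta = 1.0391, eta = 1669.23, t = 1633
t/eta = 1633 / 1669.23 = 0.9783
(t/eta)^beta = 0.9783^1.0391 = 0.9775
R(t) = exp(-0.9775)
R(t) = 0.3763

0.3763


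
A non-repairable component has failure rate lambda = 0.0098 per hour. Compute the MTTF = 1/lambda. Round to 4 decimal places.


lambda = 0.0098
MTTF = 1 / 0.0098
MTTF = 102.0408

102.0408


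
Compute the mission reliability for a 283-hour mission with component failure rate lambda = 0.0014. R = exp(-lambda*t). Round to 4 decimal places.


lambda = 0.0014
mission_time = 283
lambda * t = 0.0014 * 283 = 0.3962
R = exp(-0.3962)
R = 0.6729

0.6729


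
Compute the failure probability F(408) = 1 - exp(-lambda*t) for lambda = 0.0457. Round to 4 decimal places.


lambda = 0.0457, t = 408
lambda * t = 18.6456
exp(-18.6456) = 0.0
F(t) = 1 - 0.0
F(t) = 1.0

1.0


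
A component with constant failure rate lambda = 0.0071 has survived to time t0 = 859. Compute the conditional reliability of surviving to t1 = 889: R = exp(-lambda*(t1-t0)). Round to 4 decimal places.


lambda = 0.0071
t0 = 859, t1 = 889
t1 - t0 = 30
lambda * (t1-t0) = 0.0071 * 30 = 0.213
R = exp(-0.213)
R = 0.8082

0.8082


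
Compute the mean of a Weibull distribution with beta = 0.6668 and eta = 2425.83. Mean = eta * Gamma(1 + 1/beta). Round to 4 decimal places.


beta = 0.6668, eta = 2425.83
1/beta = 1.4997
1 + 1/beta = 2.4997
Gamma(2.4997) = 1.3291
Mean = 2425.83 * 1.3291
Mean = 3224.0738

3224.0738


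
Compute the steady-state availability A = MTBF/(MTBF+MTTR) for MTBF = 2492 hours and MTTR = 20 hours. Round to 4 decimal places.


MTBF = 2492
MTTR = 20
MTBF + MTTR = 2512
A = 2492 / 2512
A = 0.992

0.992


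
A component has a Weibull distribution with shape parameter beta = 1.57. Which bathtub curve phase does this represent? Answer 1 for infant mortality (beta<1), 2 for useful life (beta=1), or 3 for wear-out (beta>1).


beta = 1.57
Compare beta to 1:
beta < 1 => infant mortality (phase 1)
beta = 1 => useful life (phase 2)
beta > 1 => wear-out (phase 3)
Since beta = 1.57, this is wear-out (increasing failure rate)
Phase = 3

3


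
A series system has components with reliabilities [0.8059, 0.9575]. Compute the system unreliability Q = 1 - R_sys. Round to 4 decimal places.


Components: [0.8059, 0.9575]
After component 1: product = 0.8059
After component 2: product = 0.7716
R_sys = 0.7716
Q = 1 - 0.7716 = 0.2284

0.2284


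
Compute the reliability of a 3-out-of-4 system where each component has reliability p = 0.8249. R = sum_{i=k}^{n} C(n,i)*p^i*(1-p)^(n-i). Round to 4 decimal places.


k = 3, n = 4, p = 0.8249
i=3: C(4,3)=4 * 0.8249^3 * 0.1751^1 = 0.3931
i=4: C(4,4)=1 * 0.8249^4 * 0.1751^0 = 0.463
R = sum of terms = 0.8562

0.8562


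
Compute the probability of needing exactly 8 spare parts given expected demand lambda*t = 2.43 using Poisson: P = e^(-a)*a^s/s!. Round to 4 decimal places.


a = 2.43, s = 8
e^(-a) = e^(-2.43) = 0.088
a^s = 2.43^8 = 1215.7665
s! = 40320
P = 0.088 * 1215.7665 / 40320
P = 0.0027

0.0027


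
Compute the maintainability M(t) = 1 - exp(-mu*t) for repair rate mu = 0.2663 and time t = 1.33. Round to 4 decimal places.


mu = 0.2663, t = 1.33
mu * t = 0.2663 * 1.33 = 0.3542
exp(-0.3542) = 0.7017
M(t) = 1 - 0.7017
M(t) = 0.2983

0.2983


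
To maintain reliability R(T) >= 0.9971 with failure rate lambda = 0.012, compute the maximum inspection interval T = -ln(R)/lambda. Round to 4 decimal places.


R_target = 0.9971
lambda = 0.012
-ln(0.9971) = 0.0029
T = 0.0029 / 0.012
T = 0.242

0.242


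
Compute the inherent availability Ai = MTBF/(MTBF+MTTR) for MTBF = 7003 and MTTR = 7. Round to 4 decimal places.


MTBF = 7003
MTTR = 7
MTBF + MTTR = 7010
Ai = 7003 / 7010
Ai = 0.999

0.999


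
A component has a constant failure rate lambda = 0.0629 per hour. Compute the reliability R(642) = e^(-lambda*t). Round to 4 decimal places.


lambda = 0.0629
t = 642
lambda * t = 40.3818
R(t) = e^(-40.3818)
R(t) = 0.0

0.0


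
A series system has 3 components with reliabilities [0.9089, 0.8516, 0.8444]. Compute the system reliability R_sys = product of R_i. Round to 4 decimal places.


Components: [0.9089, 0.8516, 0.8444]
After component 1 (R=0.9089): product = 0.9089
After component 2 (R=0.8516): product = 0.774
After component 3 (R=0.8444): product = 0.6536
R_sys = 0.6536

0.6536


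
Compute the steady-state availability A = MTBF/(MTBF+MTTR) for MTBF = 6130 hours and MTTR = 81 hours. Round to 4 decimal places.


MTBF = 6130
MTTR = 81
MTBF + MTTR = 6211
A = 6130 / 6211
A = 0.987

0.987


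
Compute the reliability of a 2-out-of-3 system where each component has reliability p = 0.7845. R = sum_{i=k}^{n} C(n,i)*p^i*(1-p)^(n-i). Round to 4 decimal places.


k = 2, n = 3, p = 0.7845
i=2: C(3,2)=3 * 0.7845^2 * 0.2155^1 = 0.3979
i=3: C(3,3)=1 * 0.7845^3 * 0.2155^0 = 0.4828
R = sum of terms = 0.8807

0.8807


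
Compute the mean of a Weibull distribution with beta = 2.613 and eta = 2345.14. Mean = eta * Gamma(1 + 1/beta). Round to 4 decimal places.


beta = 2.613, eta = 2345.14
1/beta = 0.3827
1 + 1/beta = 1.3827
Gamma(1.3827) = 0.8883
Mean = 2345.14 * 0.8883
Mean = 2083.2898

2083.2898


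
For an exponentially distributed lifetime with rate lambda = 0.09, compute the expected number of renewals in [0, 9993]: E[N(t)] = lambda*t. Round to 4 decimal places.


lambda = 0.09
t = 9993
E[N(t)] = lambda * t
E[N(t)] = 0.09 * 9993
E[N(t)] = 899.37

899.37


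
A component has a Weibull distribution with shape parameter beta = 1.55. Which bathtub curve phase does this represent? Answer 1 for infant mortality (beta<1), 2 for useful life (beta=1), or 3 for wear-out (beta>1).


beta = 1.55
Compare beta to 1:
beta < 1 => infant mortality (phase 1)
beta = 1 => useful life (phase 2)
beta > 1 => wear-out (phase 3)
Since beta = 1.55, this is wear-out (increasing failure rate)
Phase = 3

3


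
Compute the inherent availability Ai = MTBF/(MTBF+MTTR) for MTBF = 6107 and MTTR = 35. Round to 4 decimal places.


MTBF = 6107
MTTR = 35
MTBF + MTTR = 6142
Ai = 6107 / 6142
Ai = 0.9943

0.9943


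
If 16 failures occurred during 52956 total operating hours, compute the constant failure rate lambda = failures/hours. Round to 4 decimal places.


failures = 16
total_hours = 52956
lambda = 16 / 52956
lambda = 0.0003

0.0003


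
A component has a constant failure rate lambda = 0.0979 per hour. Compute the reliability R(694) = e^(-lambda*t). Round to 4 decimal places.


lambda = 0.0979
t = 694
lambda * t = 67.9426
R(t) = e^(-67.9426)
R(t) = 0.0

0.0


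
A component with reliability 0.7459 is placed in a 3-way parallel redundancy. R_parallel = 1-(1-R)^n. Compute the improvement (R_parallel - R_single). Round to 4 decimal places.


R_single = 0.7459, n = 3
1 - R_single = 0.2541
(1 - R_single)^n = 0.2541^3 = 0.0164
R_parallel = 1 - 0.0164 = 0.9836
Improvement = 0.9836 - 0.7459
Improvement = 0.2377

0.2377


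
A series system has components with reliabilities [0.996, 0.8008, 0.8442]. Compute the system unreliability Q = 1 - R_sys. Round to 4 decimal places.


Components: [0.996, 0.8008, 0.8442]
After component 1: product = 0.996
After component 2: product = 0.7976
After component 3: product = 0.6733
R_sys = 0.6733
Q = 1 - 0.6733 = 0.3267

0.3267


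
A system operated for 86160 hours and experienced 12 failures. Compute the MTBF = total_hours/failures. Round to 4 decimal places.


total_hours = 86160
failures = 12
MTBF = 86160 / 12
MTBF = 7180.0

7180.0


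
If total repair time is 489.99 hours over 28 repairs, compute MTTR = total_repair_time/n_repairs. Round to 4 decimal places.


total_repair_time = 489.99
n_repairs = 28
MTTR = 489.99 / 28
MTTR = 17.4996

17.4996


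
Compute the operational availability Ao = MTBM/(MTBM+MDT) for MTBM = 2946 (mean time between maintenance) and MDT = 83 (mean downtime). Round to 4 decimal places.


MTBM = 2946
MDT = 83
MTBM + MDT = 3029
Ao = 2946 / 3029
Ao = 0.9726

0.9726


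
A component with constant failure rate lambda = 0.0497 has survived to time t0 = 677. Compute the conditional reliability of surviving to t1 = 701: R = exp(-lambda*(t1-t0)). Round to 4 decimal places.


lambda = 0.0497
t0 = 677, t1 = 701
t1 - t0 = 24
lambda * (t1-t0) = 0.0497 * 24 = 1.1928
R = exp(-1.1928)
R = 0.3034

0.3034


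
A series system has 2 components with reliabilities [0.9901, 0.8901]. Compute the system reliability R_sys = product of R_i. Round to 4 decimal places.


Components: [0.9901, 0.8901]
After component 1 (R=0.9901): product = 0.9901
After component 2 (R=0.8901): product = 0.8813
R_sys = 0.8813

0.8813


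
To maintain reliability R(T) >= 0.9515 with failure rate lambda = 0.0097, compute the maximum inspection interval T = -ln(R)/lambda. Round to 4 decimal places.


R_target = 0.9515
lambda = 0.0097
-ln(0.9515) = 0.0497
T = 0.0497 / 0.0097
T = 5.1253

5.1253
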